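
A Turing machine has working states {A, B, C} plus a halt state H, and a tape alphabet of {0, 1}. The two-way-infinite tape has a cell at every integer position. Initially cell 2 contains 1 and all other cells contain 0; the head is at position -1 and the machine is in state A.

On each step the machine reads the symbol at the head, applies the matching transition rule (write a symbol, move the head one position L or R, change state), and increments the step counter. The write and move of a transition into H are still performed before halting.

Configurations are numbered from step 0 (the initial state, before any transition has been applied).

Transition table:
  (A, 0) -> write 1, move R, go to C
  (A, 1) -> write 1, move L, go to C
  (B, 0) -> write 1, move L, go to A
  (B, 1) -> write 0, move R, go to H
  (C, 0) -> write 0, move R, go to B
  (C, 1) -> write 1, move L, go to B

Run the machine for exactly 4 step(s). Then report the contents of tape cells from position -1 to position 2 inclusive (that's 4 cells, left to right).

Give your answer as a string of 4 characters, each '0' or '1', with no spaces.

Step 1: in state A at pos -1, read 0 -> (A,0)->write 1,move R,goto C. Now: state=C, head=0, tape[-2..3]=010010 (head:   ^)
Step 2: in state C at pos 0, read 0 -> (C,0)->write 0,move R,goto B. Now: state=B, head=1, tape[-2..3]=010010 (head:    ^)
Step 3: in state B at pos 1, read 0 -> (B,0)->write 1,move L,goto A. Now: state=A, head=0, tape[-2..3]=010110 (head:   ^)
Step 4: in state A at pos 0, read 0 -> (A,0)->write 1,move R,goto C. Now: state=C, head=1, tape[-2..3]=011110 (head:    ^)

Answer: 1111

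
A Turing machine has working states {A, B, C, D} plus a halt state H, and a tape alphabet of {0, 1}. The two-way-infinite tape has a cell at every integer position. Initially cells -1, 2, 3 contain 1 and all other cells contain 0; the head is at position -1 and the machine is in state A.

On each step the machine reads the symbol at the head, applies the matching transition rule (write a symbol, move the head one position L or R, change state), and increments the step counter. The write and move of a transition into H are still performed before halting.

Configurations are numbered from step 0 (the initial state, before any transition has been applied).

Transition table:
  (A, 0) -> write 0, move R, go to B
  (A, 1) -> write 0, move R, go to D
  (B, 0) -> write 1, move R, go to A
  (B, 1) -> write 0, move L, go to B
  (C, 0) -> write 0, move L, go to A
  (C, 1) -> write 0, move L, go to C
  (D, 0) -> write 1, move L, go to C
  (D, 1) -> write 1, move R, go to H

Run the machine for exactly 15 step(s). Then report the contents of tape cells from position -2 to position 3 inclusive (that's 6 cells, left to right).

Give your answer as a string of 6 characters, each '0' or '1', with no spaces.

Answer: 010111

Derivation:
Step 1: in state A at pos -1, read 1 -> (A,1)->write 0,move R,goto D. Now: state=D, head=0, tape[-2..4]=0000110 (head:   ^)
Step 2: in state D at pos 0, read 0 -> (D,0)->write 1,move L,goto C. Now: state=C, head=-1, tape[-2..4]=0010110 (head:  ^)
Step 3: in state C at pos -1, read 0 -> (C,0)->write 0,move L,goto A. Now: state=A, head=-2, tape[-3..4]=00010110 (head:  ^)
Step 4: in state A at pos -2, read 0 -> (A,0)->write 0,move R,goto B. Now: state=B, head=-1, tape[-3..4]=00010110 (head:   ^)
Step 5: in state B at pos -1, read 0 -> (B,0)->write 1,move R,goto A. Now: state=A, head=0, tape[-3..4]=00110110 (head:    ^)
Step 6: in state A at pos 0, read 1 -> (A,1)->write 0,move R,goto D. Now: state=D, head=1, tape[-3..4]=00100110 (head:     ^)
Step 7: in state D at pos 1, read 0 -> (D,0)->write 1,move L,goto C. Now: state=C, head=0, tape[-3..4]=00101110 (head:    ^)
Step 8: in state C at pos 0, read 0 -> (C,0)->write 0,move L,goto A. Now: state=A, head=-1, tape[-3..4]=00101110 (head:   ^)
Step 9: in state A at pos -1, read 1 -> (A,1)->write 0,move R,goto D. Now: state=D, head=0, tape[-3..4]=00001110 (head:    ^)
Step 10: in state D at pos 0, read 0 -> (D,0)->write 1,move L,goto C. Now: state=C, head=-1, tape[-3..4]=00011110 (head:   ^)
Step 11: in state C at pos -1, read 0 -> (C,0)->write 0,move L,goto A. Now: state=A, head=-2, tape[-3..4]=00011110 (head:  ^)
Step 12: in state A at pos -2, read 0 -> (A,0)->write 0,move R,goto B. Now: state=B, head=-1, tape[-3..4]=00011110 (head:   ^)
Step 13: in state B at pos -1, read 0 -> (B,0)->write 1,move R,goto A. Now: state=A, head=0, tape[-3..4]=00111110 (head:    ^)
Step 14: in state A at pos 0, read 1 -> (A,1)->write 0,move R,goto D. Now: state=D, head=1, tape[-3..4]=00101110 (head:     ^)
Step 15: in state D at pos 1, read 1 -> (D,1)->write 1,move R,goto H. Now: state=H, head=2, tape[-3..4]=00101110 (head:      ^)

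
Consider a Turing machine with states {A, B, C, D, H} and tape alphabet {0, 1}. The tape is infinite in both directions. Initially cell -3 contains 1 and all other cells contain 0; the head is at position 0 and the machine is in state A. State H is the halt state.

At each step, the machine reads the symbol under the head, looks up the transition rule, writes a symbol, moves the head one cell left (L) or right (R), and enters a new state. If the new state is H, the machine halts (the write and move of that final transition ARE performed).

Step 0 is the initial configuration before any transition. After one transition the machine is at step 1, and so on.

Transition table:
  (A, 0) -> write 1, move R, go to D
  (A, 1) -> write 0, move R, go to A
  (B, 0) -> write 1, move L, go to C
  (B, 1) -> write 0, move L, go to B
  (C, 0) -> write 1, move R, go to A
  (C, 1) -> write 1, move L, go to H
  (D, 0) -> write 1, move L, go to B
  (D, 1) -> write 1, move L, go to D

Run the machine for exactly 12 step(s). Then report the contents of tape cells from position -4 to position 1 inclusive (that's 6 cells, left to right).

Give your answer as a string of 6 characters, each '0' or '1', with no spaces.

Step 1: in state A at pos 0, read 0 -> (A,0)->write 1,move R,goto D. Now: state=D, head=1, tape[-4..2]=0100100 (head:      ^)
Step 2: in state D at pos 1, read 0 -> (D,0)->write 1,move L,goto B. Now: state=B, head=0, tape[-4..2]=0100110 (head:     ^)
Step 3: in state B at pos 0, read 1 -> (B,1)->write 0,move L,goto B. Now: state=B, head=-1, tape[-4..2]=0100010 (head:    ^)
Step 4: in state B at pos -1, read 0 -> (B,0)->write 1,move L,goto C. Now: state=C, head=-2, tape[-4..2]=0101010 (head:   ^)
Step 5: in state C at pos -2, read 0 -> (C,0)->write 1,move R,goto A. Now: state=A, head=-1, tape[-4..2]=0111010 (head:    ^)
Step 6: in state A at pos -1, read 1 -> (A,1)->write 0,move R,goto A. Now: state=A, head=0, tape[-4..2]=0110010 (head:     ^)
Step 7: in state A at pos 0, read 0 -> (A,0)->write 1,move R,goto D. Now: state=D, head=1, tape[-4..2]=0110110 (head:      ^)
Step 8: in state D at pos 1, read 1 -> (D,1)->write 1,move L,goto D. Now: state=D, head=0, tape[-4..2]=0110110 (head:     ^)
Step 9: in state D at pos 0, read 1 -> (D,1)->write 1,move L,goto D. Now: state=D, head=-1, tape[-4..2]=0110110 (head:    ^)
Step 10: in state D at pos -1, read 0 -> (D,0)->write 1,move L,goto B. Now: state=B, head=-2, tape[-4..2]=0111110 (head:   ^)
Step 11: in state B at pos -2, read 1 -> (B,1)->write 0,move L,goto B. Now: state=B, head=-3, tape[-4..2]=0101110 (head:  ^)
Step 12: in state B at pos -3, read 1 -> (B,1)->write 0,move L,goto B. Now: state=B, head=-4, tape[-5..2]=00001110 (head:  ^)

Answer: 000111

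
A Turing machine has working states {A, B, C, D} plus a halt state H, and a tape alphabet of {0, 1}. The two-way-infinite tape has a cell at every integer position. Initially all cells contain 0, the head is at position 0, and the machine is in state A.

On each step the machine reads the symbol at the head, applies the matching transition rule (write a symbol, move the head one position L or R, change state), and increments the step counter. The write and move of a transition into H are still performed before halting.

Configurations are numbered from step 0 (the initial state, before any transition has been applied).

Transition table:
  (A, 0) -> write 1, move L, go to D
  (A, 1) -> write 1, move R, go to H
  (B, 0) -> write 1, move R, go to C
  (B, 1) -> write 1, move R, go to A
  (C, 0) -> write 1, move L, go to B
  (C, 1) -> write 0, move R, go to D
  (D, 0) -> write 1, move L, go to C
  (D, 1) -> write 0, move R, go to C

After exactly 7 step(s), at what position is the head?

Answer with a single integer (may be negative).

Answer: 1

Derivation:
Step 1: in state A at pos 0, read 0 -> (A,0)->write 1,move L,goto D. Now: state=D, head=-1, tape[-2..1]=0010 (head:  ^)
Step 2: in state D at pos -1, read 0 -> (D,0)->write 1,move L,goto C. Now: state=C, head=-2, tape[-3..1]=00110 (head:  ^)
Step 3: in state C at pos -2, read 0 -> (C,0)->write 1,move L,goto B. Now: state=B, head=-3, tape[-4..1]=001110 (head:  ^)
Step 4: in state B at pos -3, read 0 -> (B,0)->write 1,move R,goto C. Now: state=C, head=-2, tape[-4..1]=011110 (head:   ^)
Step 5: in state C at pos -2, read 1 -> (C,1)->write 0,move R,goto D. Now: state=D, head=-1, tape[-4..1]=010110 (head:    ^)
Step 6: in state D at pos -1, read 1 -> (D,1)->write 0,move R,goto C. Now: state=C, head=0, tape[-4..1]=010010 (head:     ^)
Step 7: in state C at pos 0, read 1 -> (C,1)->write 0,move R,goto D. Now: state=D, head=1, tape[-4..2]=0100000 (head:      ^)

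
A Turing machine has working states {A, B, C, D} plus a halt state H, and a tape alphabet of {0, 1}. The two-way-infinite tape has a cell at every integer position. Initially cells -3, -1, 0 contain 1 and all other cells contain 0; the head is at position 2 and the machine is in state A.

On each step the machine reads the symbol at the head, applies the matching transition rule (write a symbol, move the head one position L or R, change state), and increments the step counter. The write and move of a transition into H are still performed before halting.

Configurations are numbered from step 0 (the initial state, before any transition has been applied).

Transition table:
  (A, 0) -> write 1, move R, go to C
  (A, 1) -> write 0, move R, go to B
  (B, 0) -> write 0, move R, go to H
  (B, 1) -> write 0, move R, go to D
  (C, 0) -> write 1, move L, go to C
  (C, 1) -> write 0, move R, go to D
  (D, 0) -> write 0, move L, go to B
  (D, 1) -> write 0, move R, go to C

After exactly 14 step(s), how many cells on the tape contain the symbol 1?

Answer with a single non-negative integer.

Answer: 2

Derivation:
Step 1: in state A at pos 2, read 0 -> (A,0)->write 1,move R,goto C. Now: state=C, head=3, tape[-4..4]=010110100 (head:        ^)
Step 2: in state C at pos 3, read 0 -> (C,0)->write 1,move L,goto C. Now: state=C, head=2, tape[-4..4]=010110110 (head:       ^)
Step 3: in state C at pos 2, read 1 -> (C,1)->write 0,move R,goto D. Now: state=D, head=3, tape[-4..4]=010110010 (head:        ^)
Step 4: in state D at pos 3, read 1 -> (D,1)->write 0,move R,goto C. Now: state=C, head=4, tape[-4..5]=0101100000 (head:         ^)
Step 5: in state C at pos 4, read 0 -> (C,0)->write 1,move L,goto C. Now: state=C, head=3, tape[-4..5]=0101100010 (head:        ^)
Step 6: in state C at pos 3, read 0 -> (C,0)->write 1,move L,goto C. Now: state=C, head=2, tape[-4..5]=0101100110 (head:       ^)
Step 7: in state C at pos 2, read 0 -> (C,0)->write 1,move L,goto C. Now: state=C, head=1, tape[-4..5]=0101101110 (head:      ^)
Step 8: in state C at pos 1, read 0 -> (C,0)->write 1,move L,goto C. Now: state=C, head=0, tape[-4..5]=0101111110 (head:     ^)
Step 9: in state C at pos 0, read 1 -> (C,1)->write 0,move R,goto D. Now: state=D, head=1, tape[-4..5]=0101011110 (head:      ^)
Step 10: in state D at pos 1, read 1 -> (D,1)->write 0,move R,goto C. Now: state=C, head=2, tape[-4..5]=0101001110 (head:       ^)
Step 11: in state C at pos 2, read 1 -> (C,1)->write 0,move R,goto D. Now: state=D, head=3, tape[-4..5]=0101000110 (head:        ^)
Step 12: in state D at pos 3, read 1 -> (D,1)->write 0,move R,goto C. Now: state=C, head=4, tape[-4..5]=0101000010 (head:         ^)
Step 13: in state C at pos 4, read 1 -> (C,1)->write 0,move R,goto D. Now: state=D, head=5, tape[-4..6]=01010000000 (head:          ^)
Step 14: in state D at pos 5, read 0 -> (D,0)->write 0,move L,goto B. Now: state=B, head=4, tape[-4..6]=01010000000 (head:         ^)
Cells containing 1 after step 14: {-3, -1} -> 2 cell(s)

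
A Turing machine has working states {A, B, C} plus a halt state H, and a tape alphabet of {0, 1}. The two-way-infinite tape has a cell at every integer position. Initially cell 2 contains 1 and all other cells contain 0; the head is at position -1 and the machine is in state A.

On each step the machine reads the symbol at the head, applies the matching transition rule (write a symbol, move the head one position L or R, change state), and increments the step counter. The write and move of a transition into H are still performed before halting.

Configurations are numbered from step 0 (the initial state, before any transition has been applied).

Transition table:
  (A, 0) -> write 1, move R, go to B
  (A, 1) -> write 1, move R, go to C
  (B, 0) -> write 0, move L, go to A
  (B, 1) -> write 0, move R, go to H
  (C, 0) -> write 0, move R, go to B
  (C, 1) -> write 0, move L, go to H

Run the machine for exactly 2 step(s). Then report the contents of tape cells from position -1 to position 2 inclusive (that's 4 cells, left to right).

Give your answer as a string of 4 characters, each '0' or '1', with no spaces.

Answer: 1001

Derivation:
Step 1: in state A at pos -1, read 0 -> (A,0)->write 1,move R,goto B. Now: state=B, head=0, tape[-2..3]=010010 (head:   ^)
Step 2: in state B at pos 0, read 0 -> (B,0)->write 0,move L,goto A. Now: state=A, head=-1, tape[-2..3]=010010 (head:  ^)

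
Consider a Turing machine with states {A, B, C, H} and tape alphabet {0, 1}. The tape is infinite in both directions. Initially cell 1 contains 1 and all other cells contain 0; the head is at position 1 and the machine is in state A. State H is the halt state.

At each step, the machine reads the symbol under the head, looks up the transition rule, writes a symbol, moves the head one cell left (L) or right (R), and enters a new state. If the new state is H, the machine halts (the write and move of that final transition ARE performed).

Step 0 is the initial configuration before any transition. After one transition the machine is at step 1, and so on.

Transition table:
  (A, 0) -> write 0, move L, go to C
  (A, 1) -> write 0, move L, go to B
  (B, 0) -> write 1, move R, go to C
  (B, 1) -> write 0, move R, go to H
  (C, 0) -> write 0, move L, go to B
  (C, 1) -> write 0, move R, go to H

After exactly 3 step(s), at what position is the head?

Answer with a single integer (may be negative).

Answer: 0

Derivation:
Step 1: in state A at pos 1, read 1 -> (A,1)->write 0,move L,goto B. Now: state=B, head=0, tape[-1..2]=0000 (head:  ^)
Step 2: in state B at pos 0, read 0 -> (B,0)->write 1,move R,goto C. Now: state=C, head=1, tape[-1..2]=0100 (head:   ^)
Step 3: in state C at pos 1, read 0 -> (C,0)->write 0,move L,goto B. Now: state=B, head=0, tape[-1..2]=0100 (head:  ^)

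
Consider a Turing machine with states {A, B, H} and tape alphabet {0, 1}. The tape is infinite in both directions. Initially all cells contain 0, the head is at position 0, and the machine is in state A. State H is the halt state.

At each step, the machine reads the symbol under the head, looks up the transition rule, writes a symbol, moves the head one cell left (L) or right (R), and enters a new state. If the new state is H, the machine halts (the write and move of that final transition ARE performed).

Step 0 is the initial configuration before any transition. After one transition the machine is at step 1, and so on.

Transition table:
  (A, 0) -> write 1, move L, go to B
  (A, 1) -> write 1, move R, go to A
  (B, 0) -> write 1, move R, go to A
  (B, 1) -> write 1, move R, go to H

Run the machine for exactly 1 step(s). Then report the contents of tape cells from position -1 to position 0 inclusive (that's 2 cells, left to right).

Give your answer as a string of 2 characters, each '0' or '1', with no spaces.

Answer: 01

Derivation:
Step 1: in state A at pos 0, read 0 -> (A,0)->write 1,move L,goto B. Now: state=B, head=-1, tape[-2..1]=0010 (head:  ^)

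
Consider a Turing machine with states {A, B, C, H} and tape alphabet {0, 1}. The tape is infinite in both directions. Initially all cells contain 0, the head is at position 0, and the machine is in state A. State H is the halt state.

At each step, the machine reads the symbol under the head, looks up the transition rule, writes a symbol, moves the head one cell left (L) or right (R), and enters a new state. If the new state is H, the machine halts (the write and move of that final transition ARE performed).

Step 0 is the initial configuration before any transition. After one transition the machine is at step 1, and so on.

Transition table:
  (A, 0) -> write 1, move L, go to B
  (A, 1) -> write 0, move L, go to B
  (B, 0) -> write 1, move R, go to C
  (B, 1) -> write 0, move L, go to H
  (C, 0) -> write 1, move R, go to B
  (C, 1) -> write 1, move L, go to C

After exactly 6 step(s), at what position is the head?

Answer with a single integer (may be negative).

Answer: -2

Derivation:
Step 1: in state A at pos 0, read 0 -> (A,0)->write 1,move L,goto B. Now: state=B, head=-1, tape[-2..1]=0010 (head:  ^)
Step 2: in state B at pos -1, read 0 -> (B,0)->write 1,move R,goto C. Now: state=C, head=0, tape[-2..1]=0110 (head:   ^)
Step 3: in state C at pos 0, read 1 -> (C,1)->write 1,move L,goto C. Now: state=C, head=-1, tape[-2..1]=0110 (head:  ^)
Step 4: in state C at pos -1, read 1 -> (C,1)->write 1,move L,goto C. Now: state=C, head=-2, tape[-3..1]=00110 (head:  ^)
Step 5: in state C at pos -2, read 0 -> (C,0)->write 1,move R,goto B. Now: state=B, head=-1, tape[-3..1]=01110 (head:   ^)
Step 6: in state B at pos -1, read 1 -> (B,1)->write 0,move L,goto H. Now: state=H, head=-2, tape[-3..1]=01010 (head:  ^)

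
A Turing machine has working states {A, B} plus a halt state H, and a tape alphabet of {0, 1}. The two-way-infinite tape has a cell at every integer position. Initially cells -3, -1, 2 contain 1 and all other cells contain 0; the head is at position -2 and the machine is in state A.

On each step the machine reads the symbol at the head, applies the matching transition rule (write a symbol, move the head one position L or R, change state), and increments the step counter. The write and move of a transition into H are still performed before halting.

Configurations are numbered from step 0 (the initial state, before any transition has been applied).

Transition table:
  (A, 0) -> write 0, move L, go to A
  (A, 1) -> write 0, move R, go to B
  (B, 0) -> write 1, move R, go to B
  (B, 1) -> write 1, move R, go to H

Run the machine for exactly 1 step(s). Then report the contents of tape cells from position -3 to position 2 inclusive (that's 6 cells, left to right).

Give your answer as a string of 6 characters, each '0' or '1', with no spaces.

Step 1: in state A at pos -2, read 0 -> (A,0)->write 0,move L,goto A. Now: state=A, head=-3, tape[-4..3]=01010010 (head:  ^)

Answer: 101001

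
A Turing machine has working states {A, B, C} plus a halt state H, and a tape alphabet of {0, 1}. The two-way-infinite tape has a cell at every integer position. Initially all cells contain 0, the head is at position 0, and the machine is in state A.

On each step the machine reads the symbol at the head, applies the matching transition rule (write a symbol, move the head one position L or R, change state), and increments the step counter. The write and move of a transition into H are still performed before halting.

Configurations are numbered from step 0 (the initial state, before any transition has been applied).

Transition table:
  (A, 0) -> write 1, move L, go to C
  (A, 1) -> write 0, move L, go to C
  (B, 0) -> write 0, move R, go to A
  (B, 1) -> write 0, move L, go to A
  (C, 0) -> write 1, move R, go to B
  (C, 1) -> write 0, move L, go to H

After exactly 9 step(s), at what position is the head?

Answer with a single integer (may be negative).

Step 1: in state A at pos 0, read 0 -> (A,0)->write 1,move L,goto C. Now: state=C, head=-1, tape[-2..1]=0010 (head:  ^)
Step 2: in state C at pos -1, read 0 -> (C,0)->write 1,move R,goto B. Now: state=B, head=0, tape[-2..1]=0110 (head:   ^)
Step 3: in state B at pos 0, read 1 -> (B,1)->write 0,move L,goto A. Now: state=A, head=-1, tape[-2..1]=0100 (head:  ^)
Step 4: in state A at pos -1, read 1 -> (A,1)->write 0,move L,goto C. Now: state=C, head=-2, tape[-3..1]=00000 (head:  ^)
Step 5: in state C at pos -2, read 0 -> (C,0)->write 1,move R,goto B. Now: state=B, head=-1, tape[-3..1]=01000 (head:   ^)
Step 6: in state B at pos -1, read 0 -> (B,0)->write 0,move R,goto A. Now: state=A, head=0, tape[-3..1]=01000 (head:    ^)
Step 7: in state A at pos 0, read 0 -> (A,0)->write 1,move L,goto C. Now: state=C, head=-1, tape[-3..1]=01010 (head:   ^)
Step 8: in state C at pos -1, read 0 -> (C,0)->write 1,move R,goto B. Now: state=B, head=0, tape[-3..1]=01110 (head:    ^)
Step 9: in state B at pos 0, read 1 -> (B,1)->write 0,move L,goto A. Now: state=A, head=-1, tape[-3..1]=01100 (head:   ^)

Answer: -1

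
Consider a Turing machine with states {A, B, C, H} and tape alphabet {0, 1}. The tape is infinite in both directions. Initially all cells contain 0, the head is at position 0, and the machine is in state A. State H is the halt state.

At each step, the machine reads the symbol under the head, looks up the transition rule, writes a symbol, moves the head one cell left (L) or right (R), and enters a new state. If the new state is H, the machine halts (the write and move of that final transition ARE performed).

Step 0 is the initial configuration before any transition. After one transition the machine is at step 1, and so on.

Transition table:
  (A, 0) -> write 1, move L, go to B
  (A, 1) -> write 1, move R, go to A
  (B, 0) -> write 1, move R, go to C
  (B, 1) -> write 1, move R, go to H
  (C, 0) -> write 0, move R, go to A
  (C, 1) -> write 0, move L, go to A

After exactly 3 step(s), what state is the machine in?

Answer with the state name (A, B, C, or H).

Step 1: in state A at pos 0, read 0 -> (A,0)->write 1,move L,goto B. Now: state=B, head=-1, tape[-2..1]=0010 (head:  ^)
Step 2: in state B at pos -1, read 0 -> (B,0)->write 1,move R,goto C. Now: state=C, head=0, tape[-2..1]=0110 (head:   ^)
Step 3: in state C at pos 0, read 1 -> (C,1)->write 0,move L,goto A. Now: state=A, head=-1, tape[-2..1]=0100 (head:  ^)

Answer: A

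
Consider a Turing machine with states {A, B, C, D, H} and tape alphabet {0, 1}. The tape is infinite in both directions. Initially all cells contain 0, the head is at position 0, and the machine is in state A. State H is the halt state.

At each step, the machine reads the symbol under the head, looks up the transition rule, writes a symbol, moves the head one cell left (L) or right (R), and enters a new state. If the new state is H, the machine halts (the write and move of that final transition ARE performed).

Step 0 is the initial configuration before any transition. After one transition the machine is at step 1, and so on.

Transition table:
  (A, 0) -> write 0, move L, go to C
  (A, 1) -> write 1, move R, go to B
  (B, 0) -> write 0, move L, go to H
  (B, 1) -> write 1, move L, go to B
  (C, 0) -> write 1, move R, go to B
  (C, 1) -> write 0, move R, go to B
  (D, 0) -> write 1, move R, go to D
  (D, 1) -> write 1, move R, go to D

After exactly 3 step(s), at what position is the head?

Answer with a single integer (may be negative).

Answer: -1

Derivation:
Step 1: in state A at pos 0, read 0 -> (A,0)->write 0,move L,goto C. Now: state=C, head=-1, tape[-2..1]=0000 (head:  ^)
Step 2: in state C at pos -1, read 0 -> (C,0)->write 1,move R,goto B. Now: state=B, head=0, tape[-2..1]=0100 (head:   ^)
Step 3: in state B at pos 0, read 0 -> (B,0)->write 0,move L,goto H. Now: state=H, head=-1, tape[-2..1]=0100 (head:  ^)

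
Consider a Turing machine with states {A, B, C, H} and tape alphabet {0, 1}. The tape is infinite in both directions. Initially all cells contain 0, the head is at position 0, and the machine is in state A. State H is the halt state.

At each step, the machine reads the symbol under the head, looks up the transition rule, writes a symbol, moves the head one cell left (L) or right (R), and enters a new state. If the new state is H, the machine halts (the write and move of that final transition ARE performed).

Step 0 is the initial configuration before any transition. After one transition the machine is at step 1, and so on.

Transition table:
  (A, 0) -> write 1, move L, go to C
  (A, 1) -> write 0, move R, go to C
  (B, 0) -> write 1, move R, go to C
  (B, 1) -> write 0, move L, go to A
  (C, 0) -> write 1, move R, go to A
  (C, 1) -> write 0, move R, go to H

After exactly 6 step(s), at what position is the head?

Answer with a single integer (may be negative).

Answer: 2

Derivation:
Step 1: in state A at pos 0, read 0 -> (A,0)->write 1,move L,goto C. Now: state=C, head=-1, tape[-2..1]=0010 (head:  ^)
Step 2: in state C at pos -1, read 0 -> (C,0)->write 1,move R,goto A. Now: state=A, head=0, tape[-2..1]=0110 (head:   ^)
Step 3: in state A at pos 0, read 1 -> (A,1)->write 0,move R,goto C. Now: state=C, head=1, tape[-2..2]=01000 (head:    ^)
Step 4: in state C at pos 1, read 0 -> (C,0)->write 1,move R,goto A. Now: state=A, head=2, tape[-2..3]=010100 (head:     ^)
Step 5: in state A at pos 2, read 0 -> (A,0)->write 1,move L,goto C. Now: state=C, head=1, tape[-2..3]=010110 (head:    ^)
Step 6: in state C at pos 1, read 1 -> (C,1)->write 0,move R,goto H. Now: state=H, head=2, tape[-2..3]=010010 (head:     ^)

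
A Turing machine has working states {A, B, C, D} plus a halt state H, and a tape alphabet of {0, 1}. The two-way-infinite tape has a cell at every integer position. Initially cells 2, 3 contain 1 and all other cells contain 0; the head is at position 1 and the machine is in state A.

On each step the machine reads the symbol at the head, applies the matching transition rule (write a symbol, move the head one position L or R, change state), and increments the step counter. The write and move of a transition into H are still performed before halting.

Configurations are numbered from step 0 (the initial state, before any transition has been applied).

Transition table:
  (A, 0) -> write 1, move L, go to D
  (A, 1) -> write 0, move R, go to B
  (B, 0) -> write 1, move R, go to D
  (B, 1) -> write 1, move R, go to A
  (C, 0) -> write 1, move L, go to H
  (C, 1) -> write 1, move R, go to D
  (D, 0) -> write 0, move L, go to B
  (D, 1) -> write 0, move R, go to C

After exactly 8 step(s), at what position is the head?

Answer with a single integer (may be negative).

Answer: 1

Derivation:
Step 1: in state A at pos 1, read 0 -> (A,0)->write 1,move L,goto D. Now: state=D, head=0, tape[-1..4]=001110 (head:  ^)
Step 2: in state D at pos 0, read 0 -> (D,0)->write 0,move L,goto B. Now: state=B, head=-1, tape[-2..4]=0001110 (head:  ^)
Step 3: in state B at pos -1, read 0 -> (B,0)->write 1,move R,goto D. Now: state=D, head=0, tape[-2..4]=0101110 (head:   ^)
Step 4: in state D at pos 0, read 0 -> (D,0)->write 0,move L,goto B. Now: state=B, head=-1, tape[-2..4]=0101110 (head:  ^)
Step 5: in state B at pos -1, read 1 -> (B,1)->write 1,move R,goto A. Now: state=A, head=0, tape[-2..4]=0101110 (head:   ^)
Step 6: in state A at pos 0, read 0 -> (A,0)->write 1,move L,goto D. Now: state=D, head=-1, tape[-2..4]=0111110 (head:  ^)
Step 7: in state D at pos -1, read 1 -> (D,1)->write 0,move R,goto C. Now: state=C, head=0, tape[-2..4]=0011110 (head:   ^)
Step 8: in state C at pos 0, read 1 -> (C,1)->write 1,move R,goto D. Now: state=D, head=1, tape[-2..4]=0011110 (head:    ^)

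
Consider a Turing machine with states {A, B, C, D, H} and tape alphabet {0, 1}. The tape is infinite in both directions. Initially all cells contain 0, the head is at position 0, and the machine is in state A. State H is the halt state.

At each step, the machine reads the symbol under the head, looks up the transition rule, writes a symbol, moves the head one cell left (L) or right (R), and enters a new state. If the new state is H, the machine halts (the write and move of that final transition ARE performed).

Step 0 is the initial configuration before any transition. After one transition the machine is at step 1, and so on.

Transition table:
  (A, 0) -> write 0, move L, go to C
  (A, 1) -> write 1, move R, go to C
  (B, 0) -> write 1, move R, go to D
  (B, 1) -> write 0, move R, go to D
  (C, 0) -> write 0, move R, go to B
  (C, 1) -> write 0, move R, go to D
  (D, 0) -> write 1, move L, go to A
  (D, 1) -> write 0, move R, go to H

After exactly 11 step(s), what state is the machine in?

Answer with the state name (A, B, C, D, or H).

Answer: C

Derivation:
Step 1: in state A at pos 0, read 0 -> (A,0)->write 0,move L,goto C. Now: state=C, head=-1, tape[-2..1]=0000 (head:  ^)
Step 2: in state C at pos -1, read 0 -> (C,0)->write 0,move R,goto B. Now: state=B, head=0, tape[-2..1]=0000 (head:   ^)
Step 3: in state B at pos 0, read 0 -> (B,0)->write 1,move R,goto D. Now: state=D, head=1, tape[-2..2]=00100 (head:    ^)
Step 4: in state D at pos 1, read 0 -> (D,0)->write 1,move L,goto A. Now: state=A, head=0, tape[-2..2]=00110 (head:   ^)
Step 5: in state A at pos 0, read 1 -> (A,1)->write 1,move R,goto C. Now: state=C, head=1, tape[-2..2]=00110 (head:    ^)
Step 6: in state C at pos 1, read 1 -> (C,1)->write 0,move R,goto D. Now: state=D, head=2, tape[-2..3]=001000 (head:     ^)
Step 7: in state D at pos 2, read 0 -> (D,0)->write 1,move L,goto A. Now: state=A, head=1, tape[-2..3]=001010 (head:    ^)
Step 8: in state A at pos 1, read 0 -> (A,0)->write 0,move L,goto C. Now: state=C, head=0, tape[-2..3]=001010 (head:   ^)
Step 9: in state C at pos 0, read 1 -> (C,1)->write 0,move R,goto D. Now: state=D, head=1, tape[-2..3]=000010 (head:    ^)
Step 10: in state D at pos 1, read 0 -> (D,0)->write 1,move L,goto A. Now: state=A, head=0, tape[-2..3]=000110 (head:   ^)
Step 11: in state A at pos 0, read 0 -> (A,0)->write 0,move L,goto C. Now: state=C, head=-1, tape[-2..3]=000110 (head:  ^)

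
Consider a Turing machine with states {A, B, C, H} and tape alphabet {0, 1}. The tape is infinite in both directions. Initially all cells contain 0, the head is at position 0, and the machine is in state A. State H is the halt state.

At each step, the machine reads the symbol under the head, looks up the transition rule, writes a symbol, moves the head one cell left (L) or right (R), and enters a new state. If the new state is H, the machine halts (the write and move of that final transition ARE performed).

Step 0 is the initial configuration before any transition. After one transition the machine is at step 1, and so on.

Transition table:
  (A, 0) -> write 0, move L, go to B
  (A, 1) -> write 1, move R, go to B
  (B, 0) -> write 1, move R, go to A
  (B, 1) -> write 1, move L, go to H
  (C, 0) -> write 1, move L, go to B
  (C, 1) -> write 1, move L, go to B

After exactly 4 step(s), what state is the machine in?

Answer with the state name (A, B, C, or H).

Answer: H

Derivation:
Step 1: in state A at pos 0, read 0 -> (A,0)->write 0,move L,goto B. Now: state=B, head=-1, tape[-2..1]=0000 (head:  ^)
Step 2: in state B at pos -1, read 0 -> (B,0)->write 1,move R,goto A. Now: state=A, head=0, tape[-2..1]=0100 (head:   ^)
Step 3: in state A at pos 0, read 0 -> (A,0)->write 0,move L,goto B. Now: state=B, head=-1, tape[-2..1]=0100 (head:  ^)
Step 4: in state B at pos -1, read 1 -> (B,1)->write 1,move L,goto H. Now: state=H, head=-2, tape[-3..1]=00100 (head:  ^)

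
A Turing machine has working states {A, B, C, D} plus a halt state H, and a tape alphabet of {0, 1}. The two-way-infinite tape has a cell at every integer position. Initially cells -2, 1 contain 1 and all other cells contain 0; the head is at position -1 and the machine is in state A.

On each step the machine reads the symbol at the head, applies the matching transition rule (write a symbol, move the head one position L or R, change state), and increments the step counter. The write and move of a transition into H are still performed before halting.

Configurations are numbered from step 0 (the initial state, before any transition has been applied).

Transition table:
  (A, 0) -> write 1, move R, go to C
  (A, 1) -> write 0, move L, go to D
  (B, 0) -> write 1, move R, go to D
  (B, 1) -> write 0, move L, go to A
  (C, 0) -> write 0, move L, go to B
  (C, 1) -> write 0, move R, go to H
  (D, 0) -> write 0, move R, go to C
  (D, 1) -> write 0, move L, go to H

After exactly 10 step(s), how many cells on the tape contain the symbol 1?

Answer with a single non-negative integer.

Step 1: in state A at pos -1, read 0 -> (A,0)->write 1,move R,goto C. Now: state=C, head=0, tape[-3..2]=011010 (head:    ^)
Step 2: in state C at pos 0, read 0 -> (C,0)->write 0,move L,goto B. Now: state=B, head=-1, tape[-3..2]=011010 (head:   ^)
Step 3: in state B at pos -1, read 1 -> (B,1)->write 0,move L,goto A. Now: state=A, head=-2, tape[-3..2]=010010 (head:  ^)
Step 4: in state A at pos -2, read 1 -> (A,1)->write 0,move L,goto D. Now: state=D, head=-3, tape[-4..2]=0000010 (head:  ^)
Step 5: in state D at pos -3, read 0 -> (D,0)->write 0,move R,goto C. Now: state=C, head=-2, tape[-4..2]=0000010 (head:   ^)
Step 6: in state C at pos -2, read 0 -> (C,0)->write 0,move L,goto B. Now: state=B, head=-3, tape[-4..2]=0000010 (head:  ^)
Step 7: in state B at pos -3, read 0 -> (B,0)->write 1,move R,goto D. Now: state=D, head=-2, tape[-4..2]=0100010 (head:   ^)
Step 8: in state D at pos -2, read 0 -> (D,0)->write 0,move R,goto C. Now: state=C, head=-1, tape[-4..2]=0100010 (head:    ^)
Step 9: in state C at pos -1, read 0 -> (C,0)->write 0,move L,goto B. Now: state=B, head=-2, tape[-4..2]=0100010 (head:   ^)
Step 10: in state B at pos -2, read 0 -> (B,0)->write 1,move R,goto D. Now: state=D, head=-1, tape[-4..2]=0110010 (head:    ^)
Cells containing 1 after step 10: {-3, -2, 1} -> 3 cell(s)

Answer: 3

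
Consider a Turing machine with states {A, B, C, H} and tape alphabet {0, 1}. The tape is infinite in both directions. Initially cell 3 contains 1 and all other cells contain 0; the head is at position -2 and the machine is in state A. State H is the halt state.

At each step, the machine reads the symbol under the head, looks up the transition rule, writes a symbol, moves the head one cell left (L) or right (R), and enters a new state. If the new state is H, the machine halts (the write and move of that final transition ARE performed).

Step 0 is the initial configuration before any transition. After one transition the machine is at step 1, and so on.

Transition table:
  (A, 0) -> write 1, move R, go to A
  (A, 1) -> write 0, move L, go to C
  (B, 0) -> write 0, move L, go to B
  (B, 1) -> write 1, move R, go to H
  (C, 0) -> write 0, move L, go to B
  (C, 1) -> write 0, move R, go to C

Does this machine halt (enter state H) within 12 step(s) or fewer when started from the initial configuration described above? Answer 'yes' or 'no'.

Step 1: in state A at pos -2, read 0 -> (A,0)->write 1,move R,goto A. Now: state=A, head=-1, tape[-3..4]=01000010 (head:   ^)
Step 2: in state A at pos -1, read 0 -> (A,0)->write 1,move R,goto A. Now: state=A, head=0, tape[-3..4]=01100010 (head:    ^)
Step 3: in state A at pos 0, read 0 -> (A,0)->write 1,move R,goto A. Now: state=A, head=1, tape[-3..4]=01110010 (head:     ^)
Step 4: in state A at pos 1, read 0 -> (A,0)->write 1,move R,goto A. Now: state=A, head=2, tape[-3..4]=01111010 (head:      ^)
Step 5: in state A at pos 2, read 0 -> (A,0)->write 1,move R,goto A. Now: state=A, head=3, tape[-3..4]=01111110 (head:       ^)
Step 6: in state A at pos 3, read 1 -> (A,1)->write 0,move L,goto C. Now: state=C, head=2, tape[-3..4]=01111100 (head:      ^)
Step 7: in state C at pos 2, read 1 -> (C,1)->write 0,move R,goto C. Now: state=C, head=3, tape[-3..4]=01111000 (head:       ^)
Step 8: in state C at pos 3, read 0 -> (C,0)->write 0,move L,goto B. Now: state=B, head=2, tape[-3..4]=01111000 (head:      ^)
Step 9: in state B at pos 2, read 0 -> (B,0)->write 0,move L,goto B. Now: state=B, head=1, tape[-3..4]=01111000 (head:     ^)
Step 10: in state B at pos 1, read 1 -> (B,1)->write 1,move R,goto H. Now: state=H, head=2, tape[-3..4]=01111000 (head:      ^)
State H reached at step 10; 10 <= 12 -> yes

Answer: yes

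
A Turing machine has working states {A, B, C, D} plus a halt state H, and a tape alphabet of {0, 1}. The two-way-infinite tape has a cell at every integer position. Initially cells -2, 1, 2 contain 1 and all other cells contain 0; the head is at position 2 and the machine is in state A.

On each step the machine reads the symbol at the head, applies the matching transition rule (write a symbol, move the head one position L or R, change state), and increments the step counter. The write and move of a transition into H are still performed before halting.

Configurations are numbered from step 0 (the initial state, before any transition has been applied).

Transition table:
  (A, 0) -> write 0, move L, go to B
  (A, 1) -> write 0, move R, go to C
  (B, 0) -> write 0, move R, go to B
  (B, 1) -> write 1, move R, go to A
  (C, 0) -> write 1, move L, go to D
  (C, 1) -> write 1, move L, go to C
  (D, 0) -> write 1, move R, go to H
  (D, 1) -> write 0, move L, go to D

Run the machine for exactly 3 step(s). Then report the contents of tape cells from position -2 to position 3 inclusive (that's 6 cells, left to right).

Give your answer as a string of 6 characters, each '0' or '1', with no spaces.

Answer: 100111

Derivation:
Step 1: in state A at pos 2, read 1 -> (A,1)->write 0,move R,goto C. Now: state=C, head=3, tape[-3..4]=01001000 (head:       ^)
Step 2: in state C at pos 3, read 0 -> (C,0)->write 1,move L,goto D. Now: state=D, head=2, tape[-3..4]=01001010 (head:      ^)
Step 3: in state D at pos 2, read 0 -> (D,0)->write 1,move R,goto H. Now: state=H, head=3, tape[-3..4]=01001110 (head:       ^)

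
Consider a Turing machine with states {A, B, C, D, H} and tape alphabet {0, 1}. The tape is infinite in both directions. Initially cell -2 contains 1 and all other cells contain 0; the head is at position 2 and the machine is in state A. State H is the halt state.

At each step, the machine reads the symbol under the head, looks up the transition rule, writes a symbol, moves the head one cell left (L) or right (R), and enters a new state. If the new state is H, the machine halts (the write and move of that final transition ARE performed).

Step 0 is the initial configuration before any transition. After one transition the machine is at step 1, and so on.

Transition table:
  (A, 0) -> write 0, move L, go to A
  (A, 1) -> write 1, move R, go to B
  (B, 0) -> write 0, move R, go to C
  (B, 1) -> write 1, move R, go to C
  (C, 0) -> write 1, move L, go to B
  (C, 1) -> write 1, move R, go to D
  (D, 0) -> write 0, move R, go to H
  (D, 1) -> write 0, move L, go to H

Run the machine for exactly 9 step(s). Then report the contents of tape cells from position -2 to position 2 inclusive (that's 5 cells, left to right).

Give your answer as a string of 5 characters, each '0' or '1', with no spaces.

Answer: 10100

Derivation:
Step 1: in state A at pos 2, read 0 -> (A,0)->write 0,move L,goto A. Now: state=A, head=1, tape[-3..3]=0100000 (head:     ^)
Step 2: in state A at pos 1, read 0 -> (A,0)->write 0,move L,goto A. Now: state=A, head=0, tape[-3..3]=0100000 (head:    ^)
Step 3: in state A at pos 0, read 0 -> (A,0)->write 0,move L,goto A. Now: state=A, head=-1, tape[-3..3]=0100000 (head:   ^)
Step 4: in state A at pos -1, read 0 -> (A,0)->write 0,move L,goto A. Now: state=A, head=-2, tape[-3..3]=0100000 (head:  ^)
Step 5: in state A at pos -2, read 1 -> (A,1)->write 1,move R,goto B. Now: state=B, head=-1, tape[-3..3]=0100000 (head:   ^)
Step 6: in state B at pos -1, read 0 -> (B,0)->write 0,move R,goto C. Now: state=C, head=0, tape[-3..3]=0100000 (head:    ^)
Step 7: in state C at pos 0, read 0 -> (C,0)->write 1,move L,goto B. Now: state=B, head=-1, tape[-3..3]=0101000 (head:   ^)
Step 8: in state B at pos -1, read 0 -> (B,0)->write 0,move R,goto C. Now: state=C, head=0, tape[-3..3]=0101000 (head:    ^)
Step 9: in state C at pos 0, read 1 -> (C,1)->write 1,move R,goto D. Now: state=D, head=1, tape[-3..3]=0101000 (head:     ^)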